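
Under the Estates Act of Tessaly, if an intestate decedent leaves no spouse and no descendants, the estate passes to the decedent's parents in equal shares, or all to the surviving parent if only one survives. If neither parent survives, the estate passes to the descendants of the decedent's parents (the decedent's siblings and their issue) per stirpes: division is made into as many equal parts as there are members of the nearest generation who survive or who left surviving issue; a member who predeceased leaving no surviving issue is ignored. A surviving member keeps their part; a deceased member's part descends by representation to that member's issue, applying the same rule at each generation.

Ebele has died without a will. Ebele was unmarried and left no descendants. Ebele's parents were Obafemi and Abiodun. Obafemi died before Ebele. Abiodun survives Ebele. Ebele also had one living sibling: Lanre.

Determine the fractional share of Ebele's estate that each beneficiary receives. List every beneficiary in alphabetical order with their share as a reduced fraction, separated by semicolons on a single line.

Only one parent, Abiodun, survives, so Abiodun takes the entire estate. The siblings take nothing because a surviving parent has priority.

Abiodun 1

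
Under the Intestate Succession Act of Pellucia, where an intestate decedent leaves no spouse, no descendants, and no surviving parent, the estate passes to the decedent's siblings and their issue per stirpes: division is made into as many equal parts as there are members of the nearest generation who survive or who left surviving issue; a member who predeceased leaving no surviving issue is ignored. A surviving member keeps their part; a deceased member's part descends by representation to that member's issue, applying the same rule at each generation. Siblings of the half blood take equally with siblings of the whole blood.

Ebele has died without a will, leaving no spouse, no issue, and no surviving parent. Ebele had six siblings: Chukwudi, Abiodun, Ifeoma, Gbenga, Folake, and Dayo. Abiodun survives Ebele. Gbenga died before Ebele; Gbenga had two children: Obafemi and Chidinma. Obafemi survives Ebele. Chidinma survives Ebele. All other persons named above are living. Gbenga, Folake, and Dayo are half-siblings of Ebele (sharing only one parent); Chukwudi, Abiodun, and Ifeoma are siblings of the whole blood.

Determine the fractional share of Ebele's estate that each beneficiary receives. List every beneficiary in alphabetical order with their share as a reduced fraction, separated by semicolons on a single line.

No spouse, descendants, or parent survives, so the estate passes to Ebele's siblings per stirpes.
Half-blood and whole-blood siblings take equally under the stated rule.
The estate is divided into 6 equal shares of 1/6 among Chukwudi, Abiodun, Ifeoma, Gbenga, Folake, Dayo.
Chukwudi is living and takes 1/6.
Abiodun is living and takes 1/6.
Ifeoma is living and takes 1/6.
Gbenga predeceased; the 1/6 allotted to Gbenga's branch passes to Gbenga's issue by representation.
The 1/6 is divided into 2 equal shares of 1/12 among Obafemi, Chidinma.
Obafemi is living and takes 1/12.
Chidinma is living and takes 1/12.
Folake is living and takes 1/6.
Dayo is living and takes 1/6.

Abiodun 1/6; Chidinma 1/12; Chukwudi 1/6; Dayo 1/6; Folake 1/6; Ifeoma 1/6; Obafemi 1/12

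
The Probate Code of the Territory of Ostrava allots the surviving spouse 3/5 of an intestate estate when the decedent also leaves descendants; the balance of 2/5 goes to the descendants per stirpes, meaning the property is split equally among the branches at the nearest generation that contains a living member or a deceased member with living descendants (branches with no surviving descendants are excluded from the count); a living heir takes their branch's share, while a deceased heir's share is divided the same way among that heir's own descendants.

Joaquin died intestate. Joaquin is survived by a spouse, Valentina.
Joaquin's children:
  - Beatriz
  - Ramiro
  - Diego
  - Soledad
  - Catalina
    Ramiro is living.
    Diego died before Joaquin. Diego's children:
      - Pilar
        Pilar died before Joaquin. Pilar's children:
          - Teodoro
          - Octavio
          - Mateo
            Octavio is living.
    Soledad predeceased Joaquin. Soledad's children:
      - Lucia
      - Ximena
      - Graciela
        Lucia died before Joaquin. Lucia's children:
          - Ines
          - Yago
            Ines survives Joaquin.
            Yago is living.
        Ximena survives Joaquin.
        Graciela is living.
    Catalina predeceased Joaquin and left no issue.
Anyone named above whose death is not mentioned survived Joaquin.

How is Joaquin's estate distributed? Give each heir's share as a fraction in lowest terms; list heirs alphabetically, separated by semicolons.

Beatriz 1/10; Graciela 1/30; Ines 1/60; Mateo 1/30; Octavio 1/30; Ramiro 1/10; Teodoro 1/30; Valentina 3/5; Ximena 1/30; Yago 1/60

Valentina, as surviving spouse, takes 3/5.
The remaining 2/5 passes to Joaquin's descendants per stirpes.
Catalina left no surviving issue, so that branch lapses and is disregarded.
The 2/5 is divided into 4 equal shares of 1/10 among Beatriz, Ramiro, Diego, Soledad.
Beatriz is living and takes 1/10.
Ramiro is living and takes 1/10.
Diego predeceased; the 1/10 allotted to Diego's branch passes to Diego's issue by representation.
Pilar's line is the sole branch at this level, so the full 1/10 passes to Pilar's issue by representation.
The 1/10 is divided into 3 equal shares of 1/30 among Teodoro, Octavio, Mateo.
Teodoro is living and takes 1/30.
Octavio is living and takes 1/30.
Mateo is living and takes 1/30.
Soledad predeceased; the 1/10 allotted to Soledad's branch passes to Soledad's issue by representation.
The 1/10 is divided into 3 equal shares of 1/30 among Lucia, Ximena, Graciela.
Lucia predeceased; the 1/30 allotted to Lucia's branch passes to Lucia's issue by representation.
The 1/30 is divided into 2 equal shares of 1/60 among Ines, Yago.
Ines is living and takes 1/60.
Yago is living and takes 1/60.
Ximena is living and takes 1/30.
Graciela is living and takes 1/30.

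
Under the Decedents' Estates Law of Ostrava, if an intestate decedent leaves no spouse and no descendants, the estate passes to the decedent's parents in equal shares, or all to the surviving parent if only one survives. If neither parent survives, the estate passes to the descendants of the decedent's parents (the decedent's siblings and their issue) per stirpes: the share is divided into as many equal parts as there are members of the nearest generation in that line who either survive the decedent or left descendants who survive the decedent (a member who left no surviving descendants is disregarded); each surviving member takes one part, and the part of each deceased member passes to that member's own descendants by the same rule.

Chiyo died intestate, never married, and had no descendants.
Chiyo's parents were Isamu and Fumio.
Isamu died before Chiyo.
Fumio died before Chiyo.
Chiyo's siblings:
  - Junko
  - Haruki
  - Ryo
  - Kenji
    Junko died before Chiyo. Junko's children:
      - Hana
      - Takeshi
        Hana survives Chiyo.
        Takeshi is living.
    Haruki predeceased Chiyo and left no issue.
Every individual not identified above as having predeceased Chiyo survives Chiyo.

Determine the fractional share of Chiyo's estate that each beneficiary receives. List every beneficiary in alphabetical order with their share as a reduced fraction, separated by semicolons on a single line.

Neither parent survives and there are no descendants, so the estate passes to Chiyo's siblings and their issue per stirpes.
Haruki left no surviving issue, so that branch lapses and is disregarded.
The estate is divided into 3 equal shares of 1/3 among Junko, Ryo, Kenji.
Junko predeceased; the 1/3 allotted to Junko's branch passes to Junko's issue by representation.
The 1/3 is divided into 2 equal shares of 1/6 among Hana, Takeshi.
Hana is living and takes 1/6.
Takeshi is living and takes 1/6.
Ryo is living and takes 1/3.
Kenji is living and takes 1/3.

Hana 1/6; Kenji 1/3; Ryo 1/3; Takeshi 1/6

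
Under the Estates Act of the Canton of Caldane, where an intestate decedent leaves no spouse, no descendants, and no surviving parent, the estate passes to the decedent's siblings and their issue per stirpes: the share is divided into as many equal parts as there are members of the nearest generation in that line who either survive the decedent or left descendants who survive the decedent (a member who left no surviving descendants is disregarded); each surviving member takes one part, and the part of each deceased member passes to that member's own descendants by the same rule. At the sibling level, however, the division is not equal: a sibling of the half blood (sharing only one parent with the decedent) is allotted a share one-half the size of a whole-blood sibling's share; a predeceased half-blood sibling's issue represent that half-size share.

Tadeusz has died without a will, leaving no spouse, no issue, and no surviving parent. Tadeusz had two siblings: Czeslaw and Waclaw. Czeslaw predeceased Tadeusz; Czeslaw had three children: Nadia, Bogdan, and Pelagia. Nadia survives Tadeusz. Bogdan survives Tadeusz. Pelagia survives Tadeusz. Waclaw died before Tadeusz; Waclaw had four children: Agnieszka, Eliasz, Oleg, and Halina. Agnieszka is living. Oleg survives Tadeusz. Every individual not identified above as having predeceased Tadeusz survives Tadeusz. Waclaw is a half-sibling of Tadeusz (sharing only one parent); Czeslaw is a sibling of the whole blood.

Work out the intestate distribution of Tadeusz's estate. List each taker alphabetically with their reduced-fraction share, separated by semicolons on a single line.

No spouse, descendants, or parent survives, so the estate passes to Tadeusz's siblings per stirpes.
Half-blood siblings count for one-half the weight of whole-blood siblings at the initial division.
Dividing 1 in proportion to weights (total weight 3/2): Czeslaw (weight 1) → 2/3; Waclaw (weight 1/2) → 1/3.
Czeslaw predeceased; the 2/3 allotted to Czeslaw's branch passes to Czeslaw's issue by representation.
The 2/3 is divided into 3 equal shares of 2/9 among Nadia, Bogdan, Pelagia.
Nadia is living and takes 2/9.
Bogdan is living and takes 2/9.
Pelagia is living and takes 2/9.
Waclaw predeceased; the 1/3 allotted to Waclaw's branch passes to Waclaw's issue by representation.
The 1/3 is divided into 4 equal shares of 1/12 among Agnieszka, Eliasz, Oleg, Halina.
Agnieszka is living and takes 1/12.
Eliasz is living and takes 1/12.
Oleg is living and takes 1/12.
Halina is living and takes 1/12.

Agnieszka 1/12; Bogdan 2/9; Eliasz 1/12; Halina 1/12; Nadia 2/9; Oleg 1/12; Pelagia 2/9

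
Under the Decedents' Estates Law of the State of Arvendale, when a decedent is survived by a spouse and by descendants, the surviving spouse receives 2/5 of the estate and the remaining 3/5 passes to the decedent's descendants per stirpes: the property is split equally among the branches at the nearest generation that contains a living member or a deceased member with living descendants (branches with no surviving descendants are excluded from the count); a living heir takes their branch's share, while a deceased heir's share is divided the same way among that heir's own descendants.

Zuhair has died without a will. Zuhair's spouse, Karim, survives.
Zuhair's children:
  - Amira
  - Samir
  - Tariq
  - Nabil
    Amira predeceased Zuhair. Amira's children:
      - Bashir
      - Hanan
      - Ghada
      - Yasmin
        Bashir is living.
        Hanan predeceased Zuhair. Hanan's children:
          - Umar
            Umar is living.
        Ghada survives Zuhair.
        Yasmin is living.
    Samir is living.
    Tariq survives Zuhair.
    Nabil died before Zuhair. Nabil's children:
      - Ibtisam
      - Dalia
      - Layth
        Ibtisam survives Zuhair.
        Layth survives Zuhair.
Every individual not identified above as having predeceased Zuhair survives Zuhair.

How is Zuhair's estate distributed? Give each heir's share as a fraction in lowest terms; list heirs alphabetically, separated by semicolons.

Karim, as surviving spouse, takes 2/5.
The remaining 3/5 passes to Zuhair's descendants per stirpes.
The 3/5 is divided into 4 equal shares of 3/20 among Amira, Samir, Tariq, Nabil.
Amira predeceased; the 3/20 allotted to Amira's branch passes to Amira's issue by representation.
The 3/20 is divided into 4 equal shares of 3/80 among Bashir, Hanan, Ghada, Yasmin.
Bashir is living and takes 3/80.
Hanan predeceased; the 3/80 allotted to Hanan's branch passes to Hanan's issue by representation.
Umar is the sole taker at this level and receives the full 3/80.
Ghada is living and takes 3/80.
Yasmin is living and takes 3/80.
Samir is living and takes 3/20.
Tariq is living and takes 3/20.
Nabil predeceased; the 3/20 allotted to Nabil's branch passes to Nabil's issue by representation.
The 3/20 is divided into 3 equal shares of 1/20 among Ibtisam, Dalia, Layth.
Ibtisam is living and takes 1/20.
Dalia is living and takes 1/20.
Layth is living and takes 1/20.

Bashir 3/80; Dalia 1/20; Ghada 3/80; Ibtisam 1/20; Karim 2/5; Layth 1/20; Samir 3/20; Tariq 3/20; Umar 3/80; Yasmin 3/80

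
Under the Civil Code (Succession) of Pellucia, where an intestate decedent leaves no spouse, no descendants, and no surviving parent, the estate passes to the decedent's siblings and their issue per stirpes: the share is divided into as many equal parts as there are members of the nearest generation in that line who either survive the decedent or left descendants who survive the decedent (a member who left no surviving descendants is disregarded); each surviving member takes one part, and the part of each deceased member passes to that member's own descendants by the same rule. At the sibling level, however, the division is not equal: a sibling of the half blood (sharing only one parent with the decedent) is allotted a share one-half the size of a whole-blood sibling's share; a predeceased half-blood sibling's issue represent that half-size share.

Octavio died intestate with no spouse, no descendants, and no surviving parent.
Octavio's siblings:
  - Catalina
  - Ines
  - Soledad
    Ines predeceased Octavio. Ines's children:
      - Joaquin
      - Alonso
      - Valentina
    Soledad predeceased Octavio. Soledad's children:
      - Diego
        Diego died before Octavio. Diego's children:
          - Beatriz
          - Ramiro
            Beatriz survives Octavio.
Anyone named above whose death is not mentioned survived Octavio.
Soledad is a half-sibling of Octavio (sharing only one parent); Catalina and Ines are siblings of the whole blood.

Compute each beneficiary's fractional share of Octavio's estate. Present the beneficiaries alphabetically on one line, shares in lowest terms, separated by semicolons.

No spouse, descendants, or parent survives, so the estate passes to Octavio's siblings per stirpes.
Half-blood siblings count for one-half the weight of whole-blood siblings at the initial division.
Dividing 1 in proportion to weights (total weight 5/2): Catalina (weight 1) → 2/5; Ines (weight 1) → 2/5; Soledad (weight 1/2) → 1/5.
Catalina is living and takes 2/5.
Ines predeceased; the 2/5 allotted to Ines's branch passes to Ines's issue by representation.
The 2/5 is divided into 3 equal shares of 2/15 among Joaquin, Alonso, Valentina.
Joaquin is living and takes 2/15.
Alonso is living and takes 2/15.
Valentina is living and takes 2/15.
Soledad predeceased; the 1/5 allotted to Soledad's branch passes to Soledad's issue by representation.
Diego's line is the sole branch at this level, so the full 1/5 passes to Diego's issue by representation.
The 1/5 is divided into 2 equal shares of 1/10 among Beatriz, Ramiro.
Beatriz is living and takes 1/10.
Ramiro is living and takes 1/10.

Alonso 2/15; Beatriz 1/10; Catalina 2/5; Joaquin 2/15; Ramiro 1/10; Valentina 2/15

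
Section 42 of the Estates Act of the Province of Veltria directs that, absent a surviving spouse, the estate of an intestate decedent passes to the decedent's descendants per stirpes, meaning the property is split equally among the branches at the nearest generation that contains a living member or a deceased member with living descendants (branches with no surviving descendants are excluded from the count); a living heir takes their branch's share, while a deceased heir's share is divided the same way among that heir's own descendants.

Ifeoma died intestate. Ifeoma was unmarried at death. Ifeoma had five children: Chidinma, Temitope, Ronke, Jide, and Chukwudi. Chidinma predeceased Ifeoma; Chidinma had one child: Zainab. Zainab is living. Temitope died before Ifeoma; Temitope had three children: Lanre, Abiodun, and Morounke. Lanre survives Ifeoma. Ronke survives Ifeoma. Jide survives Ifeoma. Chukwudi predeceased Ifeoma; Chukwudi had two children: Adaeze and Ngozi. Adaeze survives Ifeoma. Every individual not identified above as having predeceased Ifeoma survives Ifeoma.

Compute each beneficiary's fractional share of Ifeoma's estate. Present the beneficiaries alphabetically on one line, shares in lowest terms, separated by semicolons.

Abiodun 1/15; Adaeze 1/10; Jide 1/5; Lanre 1/15; Morounke 1/15; Ngozi 1/10; Ronke 1/5; Zainab 1/5

There is no surviving spouse, so the entire estate passes to Ifeoma's descendants per stirpes.
The estate is divided into 5 equal shares of 1/5 among Chidinma, Temitope, Ronke, Jide, Chukwudi.
Chidinma predeceased; the 1/5 allotted to Chidinma's branch passes to Chidinma's issue by representation.
Zainab is the sole taker at this level and receives the full 1/5.
Temitope predeceased; the 1/5 allotted to Temitope's branch passes to Temitope's issue by representation.
The 1/5 is divided into 3 equal shares of 1/15 among Lanre, Abiodun, Morounke.
Lanre is living and takes 1/15.
Abiodun is living and takes 1/15.
Morounke is living and takes 1/15.
Ronke is living and takes 1/5.
Jide is living and takes 1/5.
Chukwudi predeceased; the 1/5 allotted to Chukwudi's branch passes to Chukwudi's issue by representation.
The 1/5 is divided into 2 equal shares of 1/10 among Adaeze, Ngozi.
Adaeze is living and takes 1/10.
Ngozi is living and takes 1/10.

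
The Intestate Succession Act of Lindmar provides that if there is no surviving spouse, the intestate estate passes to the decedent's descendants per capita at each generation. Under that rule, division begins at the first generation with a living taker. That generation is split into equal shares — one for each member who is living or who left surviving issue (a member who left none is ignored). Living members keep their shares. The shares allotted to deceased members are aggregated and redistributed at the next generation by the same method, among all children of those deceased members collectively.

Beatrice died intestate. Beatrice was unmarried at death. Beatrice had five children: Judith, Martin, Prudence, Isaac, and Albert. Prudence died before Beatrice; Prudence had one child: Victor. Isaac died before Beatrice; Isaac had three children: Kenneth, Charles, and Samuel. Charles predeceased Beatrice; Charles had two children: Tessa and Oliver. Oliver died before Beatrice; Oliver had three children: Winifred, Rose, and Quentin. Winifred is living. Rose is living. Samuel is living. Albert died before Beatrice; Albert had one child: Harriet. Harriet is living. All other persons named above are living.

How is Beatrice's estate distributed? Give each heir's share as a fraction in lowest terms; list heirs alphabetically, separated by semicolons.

There is no surviving spouse, so the entire estate passes to Beatrice's descendants per capita at each generation.
At generation 1 (Judith, Martin, Prudence, Isaac, Albert) there are 5 shares of (1)/5 = 1/5 each.
Living: Judith and Martin — each takes 1/5.
Deceased: Prudence, Isaac, and Albert. Their combined 3/5 is pooled and carried to generation 2.
At generation 2 (Victor, Kenneth, Charles, Samuel, Harriet) there are 5 shares of (3/5)/5 = 3/25 each.
Living: Victor, Kenneth, Samuel, and Harriet — each takes 3/25.
Deceased: Charles. That 3/25 share is carried to generation 3.
At generation 3 (Tessa, Oliver) there are 2 shares of (3/25)/2 = 3/50 each.
Living: Tessa — each takes 3/50.
Deceased: Oliver. That 3/50 share is carried to generation 4.
At generation 4 (Winifred, Rose, Quentin) there are 3 shares of (3/50)/3 = 1/50 each.
Living: Winifred, Rose, and Quentin — each takes 1/50.

Harriet 3/25; Judith 1/5; Kenneth 3/25; Martin 1/5; Quentin 1/50; Rose 1/50; Samuel 3/25; Tessa 3/50; Victor 3/25; Winifred 1/50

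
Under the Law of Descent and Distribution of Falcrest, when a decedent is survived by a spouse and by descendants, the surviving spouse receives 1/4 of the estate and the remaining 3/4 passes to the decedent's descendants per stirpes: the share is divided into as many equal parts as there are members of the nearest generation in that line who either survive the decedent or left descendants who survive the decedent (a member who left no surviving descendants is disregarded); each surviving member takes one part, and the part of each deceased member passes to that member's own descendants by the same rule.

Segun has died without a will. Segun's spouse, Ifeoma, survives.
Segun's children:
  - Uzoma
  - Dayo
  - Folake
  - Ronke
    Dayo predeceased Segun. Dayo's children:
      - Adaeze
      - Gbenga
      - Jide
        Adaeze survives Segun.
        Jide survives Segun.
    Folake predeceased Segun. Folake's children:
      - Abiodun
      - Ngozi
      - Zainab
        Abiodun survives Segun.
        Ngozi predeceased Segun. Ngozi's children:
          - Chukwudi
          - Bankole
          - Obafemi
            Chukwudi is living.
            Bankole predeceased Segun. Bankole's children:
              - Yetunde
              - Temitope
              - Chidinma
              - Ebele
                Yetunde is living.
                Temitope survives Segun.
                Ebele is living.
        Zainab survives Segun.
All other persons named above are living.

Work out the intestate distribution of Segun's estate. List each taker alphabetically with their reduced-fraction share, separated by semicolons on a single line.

Abiodun 1/16; Adaeze 1/16; Chidinma 1/192; Chukwudi 1/48; Ebele 1/192; Gbenga 1/16; Ifeoma 1/4; Jide 1/16; Obafemi 1/48; Ronke 3/16; Temitope 1/192; Uzoma 3/16; Yetunde 1/192; Zainab 1/16

Ifeoma, as surviving spouse, takes 1/4.
The remaining 3/4 passes to Segun's descendants per stirpes.
The 3/4 is divided into 4 equal shares of 3/16 among Uzoma, Dayo, Folake, Ronke.
Uzoma is living and takes 3/16.
Dayo predeceased; the 3/16 allotted to Dayo's branch passes to Dayo's issue by representation.
The 3/16 is divided into 3 equal shares of 1/16 among Adaeze, Gbenga, Jide.
Adaeze is living and takes 1/16.
Gbenga is living and takes 1/16.
Jide is living and takes 1/16.
Folake predeceased; the 3/16 allotted to Folake's branch passes to Folake's issue by representation.
The 3/16 is divided into 3 equal shares of 1/16 among Abiodun, Ngozi, Zainab.
Abiodun is living and takes 1/16.
Ngozi predeceased; the 1/16 allotted to Ngozi's branch passes to Ngozi's issue by representation.
The 1/16 is divided into 3 equal shares of 1/48 among Chukwudi, Bankole, Obafemi.
Chukwudi is living and takes 1/48.
Bankole predeceased; the 1/48 allotted to Bankole's branch passes to Bankole's issue by representation.
The 1/48 is divided into 4 equal shares of 1/192 among Yetunde, Temitope, Chidinma, Ebele.
Yetunde is living and takes 1/192.
Temitope is living and takes 1/192.
Chidinma is living and takes 1/192.
Ebele is living and takes 1/192.
Obafemi is living and takes 1/48.
Zainab is living and takes 1/16.
Ronke is living and takes 3/16.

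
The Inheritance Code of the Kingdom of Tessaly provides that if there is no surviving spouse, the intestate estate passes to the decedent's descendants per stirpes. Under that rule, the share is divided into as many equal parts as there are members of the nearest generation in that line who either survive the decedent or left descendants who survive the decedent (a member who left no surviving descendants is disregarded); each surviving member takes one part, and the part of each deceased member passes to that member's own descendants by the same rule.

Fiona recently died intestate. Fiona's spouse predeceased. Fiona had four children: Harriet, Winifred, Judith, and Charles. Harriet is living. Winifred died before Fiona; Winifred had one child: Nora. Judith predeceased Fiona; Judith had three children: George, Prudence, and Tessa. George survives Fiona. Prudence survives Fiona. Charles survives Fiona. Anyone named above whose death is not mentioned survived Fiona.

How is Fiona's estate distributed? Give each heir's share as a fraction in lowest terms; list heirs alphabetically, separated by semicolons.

Charles 1/4; George 1/12; Harriet 1/4; Nora 1/4; Prudence 1/12; Tessa 1/12

There is no surviving spouse, so the entire estate passes to Fiona's descendants per stirpes.
The estate is divided into 4 equal shares of 1/4 among Harriet, Winifred, Judith, Charles.
Harriet is living and takes 1/4.
Winifred predeceased; the 1/4 allotted to Winifred's branch passes to Winifred's issue by representation.
Nora is the sole taker at this level and receives the full 1/4.
Judith predeceased; the 1/4 allotted to Judith's branch passes to Judith's issue by representation.
The 1/4 is divided into 3 equal shares of 1/12 among George, Prudence, Tessa.
George is living and takes 1/12.
Prudence is living and takes 1/12.
Tessa is living and takes 1/12.
Charles is living and takes 1/4.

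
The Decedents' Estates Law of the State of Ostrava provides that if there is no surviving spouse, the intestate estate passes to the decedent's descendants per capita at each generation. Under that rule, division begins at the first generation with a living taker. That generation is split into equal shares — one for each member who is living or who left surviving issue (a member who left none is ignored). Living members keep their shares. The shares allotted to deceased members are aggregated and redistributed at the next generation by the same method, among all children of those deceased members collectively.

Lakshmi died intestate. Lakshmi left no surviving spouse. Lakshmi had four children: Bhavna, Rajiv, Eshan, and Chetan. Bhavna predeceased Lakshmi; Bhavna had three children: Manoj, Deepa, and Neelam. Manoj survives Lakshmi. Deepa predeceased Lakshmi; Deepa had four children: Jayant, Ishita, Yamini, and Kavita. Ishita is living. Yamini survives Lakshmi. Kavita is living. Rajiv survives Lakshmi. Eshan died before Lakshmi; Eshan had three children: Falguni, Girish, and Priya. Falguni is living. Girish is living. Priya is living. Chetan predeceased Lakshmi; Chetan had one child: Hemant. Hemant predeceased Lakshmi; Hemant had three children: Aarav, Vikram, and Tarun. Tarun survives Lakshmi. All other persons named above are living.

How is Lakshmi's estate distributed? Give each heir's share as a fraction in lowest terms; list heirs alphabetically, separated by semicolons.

Aarav 3/98; Falguni 3/28; Girish 3/28; Ishita 3/98; Jayant 3/98; Kavita 3/98; Manoj 3/28; Neelam 3/28; Priya 3/28; Rajiv 1/4; Tarun 3/98; Vikram 3/98; Yamini 3/98

There is no surviving spouse, so the entire estate passes to Lakshmi's descendants per capita at each generation.
At generation 1 (Bhavna, Rajiv, Eshan, Chetan) there are 4 shares of (1)/4 = 1/4 each.
Living: Rajiv — each takes 1/4.
Deceased: Bhavna, Eshan, and Chetan. Their combined 3/4 is pooled and carried to generation 2.
At generation 2 (Manoj, Deepa, Neelam, Falguni, Girish, Priya, Hemant) there are 7 shares of (3/4)/7 = 3/28 each.
Living: Manoj, Neelam, Falguni, Girish, and Priya — each takes 3/28.
Deceased: Deepa and Hemant. Their combined 3/14 is pooled and carried to generation 3.
At generation 3 (Jayant, Ishita, Yamini, Kavita, Aarav, Vikram, Tarun) there are 7 shares of (3/14)/7 = 3/98 each.
Living: Jayant, Ishita, Yamini, Kavita, Aarav, Vikram, and Tarun — each takes 3/98.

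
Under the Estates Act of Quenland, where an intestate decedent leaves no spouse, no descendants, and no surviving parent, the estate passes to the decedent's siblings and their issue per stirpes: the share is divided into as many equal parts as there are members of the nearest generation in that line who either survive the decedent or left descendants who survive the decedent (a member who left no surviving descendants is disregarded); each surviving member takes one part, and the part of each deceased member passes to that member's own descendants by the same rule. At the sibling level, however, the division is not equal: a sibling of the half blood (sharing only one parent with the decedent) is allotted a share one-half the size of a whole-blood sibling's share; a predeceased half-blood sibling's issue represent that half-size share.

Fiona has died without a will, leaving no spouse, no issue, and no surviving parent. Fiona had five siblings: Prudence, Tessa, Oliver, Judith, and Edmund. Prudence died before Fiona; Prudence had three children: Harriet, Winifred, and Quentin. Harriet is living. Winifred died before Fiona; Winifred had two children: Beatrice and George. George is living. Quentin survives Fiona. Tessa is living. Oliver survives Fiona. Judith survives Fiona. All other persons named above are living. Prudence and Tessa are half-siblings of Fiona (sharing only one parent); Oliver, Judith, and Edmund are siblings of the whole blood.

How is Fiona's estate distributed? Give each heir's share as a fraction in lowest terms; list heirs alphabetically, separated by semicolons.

No spouse, descendants, or parent survives, so the estate passes to Fiona's siblings per stirpes.
Half-blood siblings count for one-half the weight of whole-blood siblings at the initial division.
Dividing 1 in proportion to weights (total weight 4): Prudence (weight 1/2) → 1/8; Tessa (weight 1/2) → 1/8; Oliver (weight 1) → 1/4; Judith (weight 1) → 1/4; Edmund (weight 1) → 1/4.
Prudence predeceased; the 1/8 allotted to Prudence's branch passes to Prudence's issue by representation.
The 1/8 is divided into 3 equal shares of 1/24 among Harriet, Winifred, Quentin.
Harriet is living and takes 1/24.
Winifred predeceased; the 1/24 allotted to Winifred's branch passes to Winifred's issue by representation.
The 1/24 is divided into 2 equal shares of 1/48 among Beatrice, George.
Beatrice is living and takes 1/48.
George is living and takes 1/48.
Quentin is living and takes 1/24.
Tessa is living and takes 1/8.
Oliver is living and takes 1/4.
Judith is living and takes 1/4.
Edmund is living and takes 1/4.

Beatrice 1/48; Edmund 1/4; George 1/48; Harriet 1/24; Judith 1/4; Oliver 1/4; Quentin 1/24; Tessa 1/8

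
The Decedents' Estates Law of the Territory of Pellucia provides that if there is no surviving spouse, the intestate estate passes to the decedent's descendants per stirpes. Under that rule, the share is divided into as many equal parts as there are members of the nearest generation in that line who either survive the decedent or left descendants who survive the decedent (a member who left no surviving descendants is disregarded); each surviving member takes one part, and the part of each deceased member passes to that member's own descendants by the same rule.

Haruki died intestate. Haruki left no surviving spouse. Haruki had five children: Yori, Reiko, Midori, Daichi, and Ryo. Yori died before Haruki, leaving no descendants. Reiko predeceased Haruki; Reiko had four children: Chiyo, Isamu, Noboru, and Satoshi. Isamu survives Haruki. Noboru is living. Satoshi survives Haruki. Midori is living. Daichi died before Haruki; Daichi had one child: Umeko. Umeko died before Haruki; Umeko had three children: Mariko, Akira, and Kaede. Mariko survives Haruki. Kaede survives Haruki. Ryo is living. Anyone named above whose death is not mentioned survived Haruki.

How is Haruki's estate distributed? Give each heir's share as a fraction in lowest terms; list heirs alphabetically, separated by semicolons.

There is no surviving spouse, so the entire estate passes to Haruki's descendants per stirpes.
Yori left no surviving issue, so that branch lapses and is disregarded.
The estate is divided into 4 equal shares of 1/4 among Reiko, Midori, Daichi, Ryo.
Reiko predeceased; the 1/4 allotted to Reiko's branch passes to Reiko's issue by representation.
The 1/4 is divided into 4 equal shares of 1/16 among Chiyo, Isamu, Noboru, Satoshi.
Chiyo is living and takes 1/16.
Isamu is living and takes 1/16.
Noboru is living and takes 1/16.
Satoshi is living and takes 1/16.
Midori is living and takes 1/4.
Daichi predeceased; the 1/4 allotted to Daichi's branch passes to Daichi's issue by representation.
Umeko's line is the sole branch at this level, so the full 1/4 passes to Umeko's issue by representation.
The 1/4 is divided into 3 equal shares of 1/12 among Mariko, Akira, Kaede.
Mariko is living and takes 1/12.
Akira is living and takes 1/12.
Kaede is living and takes 1/12.
Ryo is living and takes 1/4.

Akira 1/12; Chiyo 1/16; Isamu 1/16; Kaede 1/12; Mariko 1/12; Midori 1/4; Noboru 1/16; Ryo 1/4; Satoshi 1/16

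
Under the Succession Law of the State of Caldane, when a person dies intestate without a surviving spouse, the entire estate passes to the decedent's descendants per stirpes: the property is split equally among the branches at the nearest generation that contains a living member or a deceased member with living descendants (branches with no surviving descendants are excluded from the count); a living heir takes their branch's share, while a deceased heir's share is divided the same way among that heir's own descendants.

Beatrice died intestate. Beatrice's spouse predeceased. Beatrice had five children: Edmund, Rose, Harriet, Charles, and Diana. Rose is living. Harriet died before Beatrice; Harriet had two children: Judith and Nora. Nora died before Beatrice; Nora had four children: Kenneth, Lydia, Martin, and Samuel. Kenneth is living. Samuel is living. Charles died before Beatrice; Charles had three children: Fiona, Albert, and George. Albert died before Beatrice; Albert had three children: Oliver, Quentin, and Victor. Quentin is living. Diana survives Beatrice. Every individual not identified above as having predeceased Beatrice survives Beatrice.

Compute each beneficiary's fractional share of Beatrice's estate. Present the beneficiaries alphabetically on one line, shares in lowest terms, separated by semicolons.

Diana 1/5; Edmund 1/5; Fiona 1/15; George 1/15; Judith 1/10; Kenneth 1/40; Lydia 1/40; Martin 1/40; Oliver 1/45; Quentin 1/45; Rose 1/5; Samuel 1/40; Victor 1/45

There is no surviving spouse, so the entire estate passes to Beatrice's descendants per stirpes.
The estate is divided into 5 equal shares of 1/5 among Edmund, Rose, Harriet, Charles, Diana.
Edmund is living and takes 1/5.
Rose is living and takes 1/5.
Harriet predeceased; the 1/5 allotted to Harriet's branch passes to Harriet's issue by representation.
The 1/5 is divided into 2 equal shares of 1/10 among Judith, Nora.
Judith is living and takes 1/10.
Nora predeceased; the 1/10 allotted to Nora's branch passes to Nora's issue by representation.
The 1/10 is divided into 4 equal shares of 1/40 among Kenneth, Lydia, Martin, Samuel.
Kenneth is living and takes 1/40.
Lydia is living and takes 1/40.
Martin is living and takes 1/40.
Samuel is living and takes 1/40.
Charles predeceased; the 1/5 allotted to Charles's branch passes to Charles's issue by representation.
The 1/5 is divided into 3 equal shares of 1/15 among Fiona, Albert, George.
Fiona is living and takes 1/15.
Albert predeceased; the 1/15 allotted to Albert's branch passes to Albert's issue by representation.
The 1/15 is divided into 3 equal shares of 1/45 among Oliver, Quentin, Victor.
Oliver is living and takes 1/45.
Quentin is living and takes 1/45.
Victor is living and takes 1/45.
George is living and takes 1/15.
Diana is living and takes 1/5.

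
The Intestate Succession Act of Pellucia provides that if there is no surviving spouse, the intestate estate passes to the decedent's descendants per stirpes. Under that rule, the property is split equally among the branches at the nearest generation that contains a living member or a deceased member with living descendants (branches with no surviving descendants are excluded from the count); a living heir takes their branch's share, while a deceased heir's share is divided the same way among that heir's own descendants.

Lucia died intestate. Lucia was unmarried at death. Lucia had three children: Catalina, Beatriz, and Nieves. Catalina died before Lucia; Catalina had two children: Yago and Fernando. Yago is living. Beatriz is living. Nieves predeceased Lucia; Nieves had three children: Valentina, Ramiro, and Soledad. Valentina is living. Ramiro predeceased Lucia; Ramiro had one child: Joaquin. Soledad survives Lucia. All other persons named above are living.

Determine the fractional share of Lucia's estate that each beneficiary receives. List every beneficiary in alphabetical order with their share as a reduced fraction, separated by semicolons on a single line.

There is no surviving spouse, so the entire estate passes to Lucia's descendants per stirpes.
The estate is divided into 3 equal shares of 1/3 among Catalina, Beatriz, Nieves.
Catalina predeceased; the 1/3 allotted to Catalina's branch passes to Catalina's issue by representation.
The 1/3 is divided into 2 equal shares of 1/6 among Yago, Fernando.
Yago is living and takes 1/6.
Fernando is living and takes 1/6.
Beatriz is living and takes 1/3.
Nieves predeceased; the 1/3 allotted to Nieves's branch passes to Nieves's issue by representation.
The 1/3 is divided into 3 equal shares of 1/9 among Valentina, Ramiro, Soledad.
Valentina is living and takes 1/9.
Ramiro predeceased; the 1/9 allotted to Ramiro's branch passes to Ramiro's issue by representation.
Joaquin is the sole taker at this level and receives the full 1/9.
Soledad is living and takes 1/9.

Beatriz 1/3; Fernando 1/6; Joaquin 1/9; Soledad 1/9; Valentina 1/9; Yago 1/6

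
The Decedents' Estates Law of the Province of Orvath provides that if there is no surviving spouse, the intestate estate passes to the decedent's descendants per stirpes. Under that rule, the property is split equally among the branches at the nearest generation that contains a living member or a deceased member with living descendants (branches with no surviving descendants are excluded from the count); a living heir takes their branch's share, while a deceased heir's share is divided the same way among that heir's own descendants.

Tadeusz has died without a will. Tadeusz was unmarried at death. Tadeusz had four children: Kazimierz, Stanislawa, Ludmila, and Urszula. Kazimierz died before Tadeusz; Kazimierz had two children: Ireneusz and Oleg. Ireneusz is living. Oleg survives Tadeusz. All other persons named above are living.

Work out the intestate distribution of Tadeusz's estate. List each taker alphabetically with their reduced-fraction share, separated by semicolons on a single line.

There is no surviving spouse, so the entire estate passes to Tadeusz's descendants per stirpes.
The estate is divided into 4 equal shares of 1/4 among Kazimierz, Stanislawa, Ludmila, Urszula.
Kazimierz predeceased; the 1/4 allotted to Kazimierz's branch passes to Kazimierz's issue by representation.
The 1/4 is divided into 2 equal shares of 1/8 among Ireneusz, Oleg.
Ireneusz is living and takes 1/8.
Oleg is living and takes 1/8.
Stanislawa is living and takes 1/4.
Ludmila is living and takes 1/4.
Urszula is living and takes 1/4.

Ireneusz 1/8; Ludmila 1/4; Oleg 1/8; Stanislawa 1/4; Urszula 1/4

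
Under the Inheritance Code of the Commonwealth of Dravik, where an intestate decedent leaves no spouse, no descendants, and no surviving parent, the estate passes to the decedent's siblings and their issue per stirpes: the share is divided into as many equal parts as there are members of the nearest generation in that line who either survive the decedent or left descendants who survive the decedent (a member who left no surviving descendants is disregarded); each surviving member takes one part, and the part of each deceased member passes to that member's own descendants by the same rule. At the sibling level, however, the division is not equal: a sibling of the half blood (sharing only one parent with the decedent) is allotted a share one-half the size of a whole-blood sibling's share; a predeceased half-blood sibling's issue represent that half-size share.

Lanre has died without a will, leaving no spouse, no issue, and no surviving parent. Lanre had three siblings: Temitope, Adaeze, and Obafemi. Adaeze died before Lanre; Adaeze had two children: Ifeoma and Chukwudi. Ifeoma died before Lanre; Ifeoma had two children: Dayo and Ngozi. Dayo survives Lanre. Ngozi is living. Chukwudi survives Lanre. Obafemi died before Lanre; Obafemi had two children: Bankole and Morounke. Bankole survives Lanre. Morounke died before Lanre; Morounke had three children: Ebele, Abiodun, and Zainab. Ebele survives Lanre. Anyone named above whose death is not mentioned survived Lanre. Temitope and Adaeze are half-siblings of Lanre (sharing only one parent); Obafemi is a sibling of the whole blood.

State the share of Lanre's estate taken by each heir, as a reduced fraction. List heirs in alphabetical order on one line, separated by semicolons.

Abiodun 1/12; Bankole 1/4; Chukwudi 1/8; Dayo 1/16; Ebele 1/12; Ngozi 1/16; Temitope 1/4; Zainab 1/12

No spouse, descendants, or parent survives, so the estate passes to Lanre's siblings per stirpes.
Half-blood siblings count for one-half the weight of whole-blood siblings at the initial division.
Dividing 1 in proportion to weights (total weight 2): Temitope (weight 1/2) → 1/4; Adaeze (weight 1/2) → 1/4; Obafemi (weight 1) → 1/2.
Temitope is living and takes 1/4.
Adaeze predeceased; the 1/4 allotted to Adaeze's branch passes to Adaeze's issue by representation.
The 1/4 is divided into 2 equal shares of 1/8 among Ifeoma, Chukwudi.
Ifeoma predeceased; the 1/8 allotted to Ifeoma's branch passes to Ifeoma's issue by representation.
The 1/8 is divided into 2 equal shares of 1/16 among Dayo, Ngozi.
Dayo is living and takes 1/16.
Ngozi is living and takes 1/16.
Chukwudi is living and takes 1/8.
Obafemi predeceased; the 1/2 allotted to Obafemi's branch passes to Obafemi's issue by representation.
The 1/2 is divided into 2 equal shares of 1/4 among Bankole, Morounke.
Bankole is living and takes 1/4.
Morounke predeceased; the 1/4 allotted to Morounke's branch passes to Morounke's issue by representation.
The 1/4 is divided into 3 equal shares of 1/12 among Ebele, Abiodun, Zainab.
Ebele is living and takes 1/12.
Abiodun is living and takes 1/12.
Zainab is living and takes 1/12.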